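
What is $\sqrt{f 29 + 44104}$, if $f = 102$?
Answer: $\sqrt{47062} \approx 216.94$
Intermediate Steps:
$\sqrt{f 29 + 44104} = \sqrt{102 \cdot 29 + 44104} = \sqrt{2958 + 44104} = \sqrt{47062}$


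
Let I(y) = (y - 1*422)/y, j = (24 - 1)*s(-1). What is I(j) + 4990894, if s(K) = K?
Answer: 114791007/23 ≈ 4.9909e+6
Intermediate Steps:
j = -23 (j = (24 - 1)*(-1) = 23*(-1) = -23)
I(y) = (-422 + y)/y (I(y) = (y - 422)/y = (-422 + y)/y)
I(j) + 4990894 = (-422 - 23)/(-23) + 4990894 = -1/23*(-445) + 4990894 = 445/23 + 4990894 = 114791007/23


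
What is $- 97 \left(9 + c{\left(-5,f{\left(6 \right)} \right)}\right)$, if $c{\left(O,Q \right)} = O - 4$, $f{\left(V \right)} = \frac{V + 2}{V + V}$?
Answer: $0$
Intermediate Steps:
$f{\left(V \right)} = \frac{2 + V}{2 V}$
$c{\left(O,Q \right)} = -4 + O$ ($c{\left(O,Q \right)} = O - 4 = -4 + O$)
$- 97 \left(9 + c{\left(-5,f{\left(6 \right)} \right)}\right) = - 97 \left(9 - 9\right) = \left(-97\right) 0 = 0$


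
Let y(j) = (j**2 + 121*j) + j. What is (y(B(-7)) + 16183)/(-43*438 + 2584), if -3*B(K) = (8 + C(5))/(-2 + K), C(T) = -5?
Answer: -655961/658125 ≈ -0.99671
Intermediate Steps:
B(K) = -1/(-2 + K) (B(K) = -(8 - 5)/(3*(-2 + K)) = -1/(-2 + K))
y(j) = j**2 + 122*j
(y(B(-7)) + 16183)/(-43*438 + 2584) = ((-1/(-2 - 7))*(122 - 1/(-2 - 7)) + 16183)/(-43*438 + 2584) = ((-1/(-9))*(122 - 1/(-9)) + 16183)/(-18834 + 2584) = ((-1*(-1/9))*(122 - 1*(-1/9)) + 16183)/(-16250) = ((122 + 1/9)/9 + 16183)*(-1/16250) = ((1/9)*(1099/9) + 16183)*(-1/16250) = (1099/81 + 16183)*(-1/16250) = (1311922/81)*(-1/16250) = -655961/658125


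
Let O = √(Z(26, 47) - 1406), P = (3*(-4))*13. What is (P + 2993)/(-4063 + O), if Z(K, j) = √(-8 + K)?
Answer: -2837/(4063 - I*√(1406 - 3*√2)) ≈ -0.69819 - 0.0064338*I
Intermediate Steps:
P = -156 (P = -12*13 = -156)
O = √(-1406 + 3*√2) (O = √(√(-8 + 26) - 1406) = √(√18 - 1406) = √(3*√2 - 1406) = √(-1406 + 3*√2) ≈ 37.44*I)
(P + 2993)/(-4063 + O) = (-156 + 2993)/(-4063 + √(-1406 + 3*√2)) = 2837/(-4063 + √(-1406 + 3*√2))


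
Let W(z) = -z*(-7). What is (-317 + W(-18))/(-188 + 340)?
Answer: -443/152 ≈ -2.9145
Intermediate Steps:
W(z) = 7*z
(-317 + W(-18))/(-188 + 340) = (-317 + 7*(-18))/(-188 + 340) = (-317 - 126)/152 = -443*1/152 = -443/152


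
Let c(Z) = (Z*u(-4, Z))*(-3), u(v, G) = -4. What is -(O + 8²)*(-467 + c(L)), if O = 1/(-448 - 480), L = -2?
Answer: 29160981/928 ≈ 31423.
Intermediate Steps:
O = -1/928 (O = 1/(-928) = -1/928 ≈ -0.0010776)
c(Z) = 12*Z (c(Z) = (Z*(-4))*(-3) = -4*Z*(-3) = 12*Z)
-(O + 8²)*(-467 + c(L)) = -(-1/928 + 8²)*(-467 + 12*(-2)) = -(-1/928 + 64)*(-467 - 24) = -59391*(-491)/928 = -1*(-29160981/928) = 29160981/928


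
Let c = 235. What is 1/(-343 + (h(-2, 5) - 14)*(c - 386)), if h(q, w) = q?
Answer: 1/2073 ≈ 0.00048239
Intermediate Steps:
1/(-343 + (h(-2, 5) - 14)*(c - 386)) = 1/(-343 + (-2 - 14)*(235 - 386)) = 1/(-343 - 16*(-151)) = 1/(-343 + 2416) = 1/2073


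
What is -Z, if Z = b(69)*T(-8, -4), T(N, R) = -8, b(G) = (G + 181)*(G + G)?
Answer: 276000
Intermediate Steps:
b(G) = 2*G*(181 + G) (b(G) = (181 + G)*(2*G) = 2*G*(181 + G))
Z = -276000 (Z = (2*69*(181 + 69))*(-8) = (2*69*250)*(-8) = 34500*(-8) = -276000)
-Z = -1*(-276000) = 276000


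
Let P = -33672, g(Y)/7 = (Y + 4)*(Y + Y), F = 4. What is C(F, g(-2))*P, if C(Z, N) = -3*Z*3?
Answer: 1212192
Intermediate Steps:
g(Y) = 14*Y*(4 + Y) (g(Y) = 7*((Y + 4)*(Y + Y)) = 7*((4 + Y)*(2*Y)) = 7*(2*Y*(4 + Y)) = 14*Y*(4 + Y))
C(Z, N) = -9*Z
C(F, g(-2))*P = -9*4*(-33672) = -36*(-33672) = 1212192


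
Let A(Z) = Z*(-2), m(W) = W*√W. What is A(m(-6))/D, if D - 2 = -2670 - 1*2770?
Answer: -6*I*√6/2719 ≈ -0.0054053*I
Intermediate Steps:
m(W) = W^(3/2)
A(Z) = -2*Z
D = -5438 (D = 2 + (-2670 - 1*2770) = 2 + (-2670 - 2770) = 2 - 5440 = -5438)
A(m(-6))/D = -(-12)*I*√6/(-5438) = -(-12)*I*√6*(-1/5438) = (12*I*√6)*(-1/5438) = -6*I*√6/2719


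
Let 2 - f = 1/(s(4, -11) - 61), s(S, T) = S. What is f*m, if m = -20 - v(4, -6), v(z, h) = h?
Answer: -1610/57 ≈ -28.246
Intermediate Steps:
m = -14 (m = -20 - 1*(-6) = -20 + 6 = -14)
f = 115/57 (f = 2 - 1/(4 - 61) = 2 - 1/(-57) = 2 - 1*(-1/57) = 2 + 1/57 = 115/57 ≈ 2.0175)
f*m = (115/57)*(-14) = -1610/57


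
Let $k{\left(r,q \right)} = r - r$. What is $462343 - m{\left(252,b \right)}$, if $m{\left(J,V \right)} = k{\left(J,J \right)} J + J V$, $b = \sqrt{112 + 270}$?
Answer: $462343 - 252 \sqrt{382} \approx 4.5742 \cdot 10^{5}$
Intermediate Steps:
$k{\left(r,q \right)} = 0$
$b = \sqrt{382} \approx 19.545$
$m{\left(J,V \right)} = J V$ ($m{\left(J,V \right)} = 0 J + J V = 0 + J V = J V$)
$462343 - m{\left(252,b \right)} = 462343 - 252 \sqrt{382}$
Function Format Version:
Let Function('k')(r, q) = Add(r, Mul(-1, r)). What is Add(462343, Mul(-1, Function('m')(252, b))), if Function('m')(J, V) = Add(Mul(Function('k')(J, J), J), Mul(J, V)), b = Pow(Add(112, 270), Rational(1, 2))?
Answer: Add(462343, Mul(-252, Pow(382, Rational(1, 2)))) ≈ 4.5742e+5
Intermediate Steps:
Function('k')(r, q) = 0
b = Pow(382, Rational(1, 2)) ≈ 19.545
Function('m')(J, V) = Mul(J, V) (Function('m')(J, V) = Add(Mul(0, J), Mul(J, V)) = Add(0, Mul(J, V)) = Mul(J, V))
Add(462343, Mul(-1, Function('m')(252, b))) = Add(462343, Mul(-1, Mul(252, Pow(382, Rational(1, 2))))) = Add(462343, Mul(-252, Pow(382, Rational(1, 2))))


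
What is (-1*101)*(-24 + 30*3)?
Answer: -6666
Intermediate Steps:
(-1*101)*(-24 + 30*3) = -101*(-24 + 90) = -101*66 = -6666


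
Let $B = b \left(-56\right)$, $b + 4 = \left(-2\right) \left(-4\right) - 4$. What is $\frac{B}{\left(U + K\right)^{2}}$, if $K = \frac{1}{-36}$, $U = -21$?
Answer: $0$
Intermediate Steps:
$b = 0$ ($b = -4 - -4 = -4 + \left(8 - 4\right) = -4 + 4 = 0$)
$K = - \frac{1}{36} \approx -0.027778$
$B = 0$ ($B = 0 \left(-56\right) = 0$)
$\frac{B}{\left(U + K\right)^{2}} = \frac{0}{\left(-21 - \frac{1}{36}\right)^{2}} = \frac{0}{\left(- \frac{757}{36}\right)^{2}} = \frac{0}{\frac{573049}{1296}} = 0 \cdot \frac{1296}{573049} = 0$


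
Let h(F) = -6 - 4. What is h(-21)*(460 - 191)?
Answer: -2690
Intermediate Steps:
h(F) = -10
h(-21)*(460 - 191) = -10*(460 - 191) = -10*269 = -2690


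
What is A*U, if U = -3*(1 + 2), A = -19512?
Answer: 175608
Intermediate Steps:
U = -9 (U = -3*3 = -9)
A*U = -19512*(-9) = 175608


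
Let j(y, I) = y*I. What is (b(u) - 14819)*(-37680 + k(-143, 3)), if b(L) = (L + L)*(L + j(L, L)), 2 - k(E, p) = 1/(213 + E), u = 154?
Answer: -2764489034143/10 ≈ -2.7645e+11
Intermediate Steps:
j(y, I) = I*y
k(E, p) = 2 - 1/(213 + E)
b(L) = 2*L*(L + L**2) (b(L) = (L + L)*(L + L*L) = (2*L)*(L + L**2) = 2*L*(L + L**2))
(b(u) - 14819)*(-37680 + k(-143, 3)) = (2*154**2*(1 + 154) - 14819)*(-37680 + (425 + 2*(-143))/(213 - 143)) = (2*23716*155 - 14819)*(-37680 + (425 - 286)/70) = (7351960 - 14819)*(-37680 + (1/70)*139) = 7337141*(-37680 + 139/70) = 7337141*(-2637461/70) = -2764489034143/10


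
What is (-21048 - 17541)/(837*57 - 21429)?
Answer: -12863/8760 ≈ -1.4684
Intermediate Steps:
(-21048 - 17541)/(837*57 - 21429) = -38589/(47709 - 21429) = -38589/26280 = -38589*1/26280 = -12863/8760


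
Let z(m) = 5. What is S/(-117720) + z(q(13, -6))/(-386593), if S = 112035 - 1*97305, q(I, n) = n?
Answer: -189836783/1516990932 ≈ -0.12514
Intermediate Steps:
S = 14730 (S = 112035 - 97305 = 14730)
S/(-117720) + z(q(13, -6))/(-386593) = 14730/(-117720) + 5/(-386593) = 14730*(-1/117720) + 5*(-1/386593) = -491/3924 - 5/386593 = -189836783/1516990932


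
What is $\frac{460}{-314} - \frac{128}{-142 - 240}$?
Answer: $- \frac{33882}{29987} \approx -1.1299$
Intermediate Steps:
$\frac{460}{-314} - \frac{128}{-142 - 240} = 460 \left(- \frac{1}{314}\right) - \frac{128}{-142 - 240} = - \frac{230}{157} - \frac{128}{-382} = - \frac{230}{157} - - \frac{64}{191} = - \frac{230}{157} + \frac{64}{191} = - \frac{33882}{29987}$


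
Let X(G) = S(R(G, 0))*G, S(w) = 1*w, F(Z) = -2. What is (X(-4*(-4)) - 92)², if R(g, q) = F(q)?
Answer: 15376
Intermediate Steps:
R(g, q) = -2
S(w) = w
X(G) = -2*G
(X(-4*(-4)) - 92)² = (-(-8)*(-4) - 92)² = (-2*16 - 92)² = (-32 - 92)² = (-124)² = 15376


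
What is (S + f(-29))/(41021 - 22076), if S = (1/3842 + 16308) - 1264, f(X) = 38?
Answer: 3863003/4852446 ≈ 0.79609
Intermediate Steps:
S = 57799049/3842 (S = (1/3842 + 16308) - 1264 = 62655337/3842 - 1264 = 57799049/3842 ≈ 15044.)
(S + f(-29))/(41021 - 22076) = (57799049/3842 + 38)/(41021 - 22076) = (57945045/3842)/18945 = (57945045/3842)*(1/18945) = 3863003/4852446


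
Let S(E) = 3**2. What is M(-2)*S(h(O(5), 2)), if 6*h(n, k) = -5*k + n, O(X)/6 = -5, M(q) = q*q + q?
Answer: 18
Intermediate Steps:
M(q) = q + q**2 (M(q) = q**2 + q = q + q**2)
O(X) = -30 (O(X) = 6*(-5) = -30)
h(n, k) = -5*k/6 + n/6 (h(n, k) = (-5*k + n)/6 = (n - 5*k)/6 = -5*k/6 + n/6)
S(E) = 9
M(-2)*S(h(O(5), 2)) = -2*(1 - 2)*9 = -2*(-1)*9 = 2*9 = 18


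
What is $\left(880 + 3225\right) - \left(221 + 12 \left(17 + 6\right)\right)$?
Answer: $3608$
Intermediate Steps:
$\left(880 + 3225\right) - \left(221 + 12 \left(17 + 6\right)\right) = 4105 - 497 = 3608$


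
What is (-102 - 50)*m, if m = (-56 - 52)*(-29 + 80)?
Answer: 837216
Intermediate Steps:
m = -5508 (m = -108*51 = -5508)
(-102 - 50)*m = (-102 - 50)*(-5508) = -152*(-5508) = 837216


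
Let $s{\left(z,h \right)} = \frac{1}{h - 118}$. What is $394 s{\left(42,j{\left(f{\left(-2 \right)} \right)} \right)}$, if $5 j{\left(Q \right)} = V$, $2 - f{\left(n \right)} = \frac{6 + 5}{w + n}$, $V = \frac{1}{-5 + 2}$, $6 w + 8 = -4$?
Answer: $- \frac{5910}{1771} \approx -3.3371$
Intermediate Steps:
$w = -2$ ($w = - \frac{4}{3} + \frac{1}{6} \left(-4\right) = - \frac{4}{3} - \frac{2}{3} = -2$)
$V = - \frac{1}{3}$ ($V = \frac{1}{-3} = - \frac{1}{3} \approx -0.33333$)
$f{\left(n \right)} = 2 - \frac{11}{-2 + n}$ ($f{\left(n \right)} = 2 - \frac{6 + 5}{-2 + n} = 2 - \frac{11}{-2 + n}$)
$j{\left(Q \right)} = - \frac{1}{15}$ ($j{\left(Q \right)} = \frac{1}{5} \left(- \frac{1}{3}\right) = - \frac{1}{15}$)
$s{\left(z,h \right)} = \frac{1}{-118 + h}$
$394 s{\left(42,j{\left(f{\left(-2 \right)} \right)} \right)} = \frac{394}{-118 - \frac{1}{15}} = \frac{394}{- \frac{1771}{15}} = 394 \left(- \frac{15}{1771}\right) = - \frac{5910}{1771}$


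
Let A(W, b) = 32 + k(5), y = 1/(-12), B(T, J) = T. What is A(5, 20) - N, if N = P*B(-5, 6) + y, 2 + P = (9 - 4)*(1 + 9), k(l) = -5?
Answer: 3205/12 ≈ 267.08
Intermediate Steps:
y = -1/12 ≈ -0.083333
A(W, b) = 27 (A(W, b) = 32 - 5 = 27)
P = 48 (P = -2 + (9 - 4)*(1 + 9) = -2 + 5*10 = -2 + 50 = 48)
N = -2881/12 (N = 48*(-5) - 1/12 = -240 - 1/12 = -2881/12 ≈ -240.08)
A(5, 20) - N = 27 - 1*(-2881/12) = 27 + 2881/12 = 3205/12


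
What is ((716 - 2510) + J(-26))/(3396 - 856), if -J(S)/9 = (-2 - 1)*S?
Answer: -624/635 ≈ -0.98268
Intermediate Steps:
J(S) = 27*S (J(S) = -9*(-2 - 1)*S = -(-27)*S = 27*S)
((716 - 2510) + J(-26))/(3396 - 856) = ((716 - 2510) + 27*(-26))/(3396 - 856) = (-1794 - 702)/2540 = -2496*1/2540 = -624/635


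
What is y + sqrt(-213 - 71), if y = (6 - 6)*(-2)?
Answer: 2*I*sqrt(71) ≈ 16.852*I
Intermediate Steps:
y = 0 (y = 0*(-2) = 0)
y + sqrt(-213 - 71) = 0 + sqrt(-213 - 71) = 0 + sqrt(-284) = 0 + 2*I*sqrt(71) = 2*I*sqrt(71)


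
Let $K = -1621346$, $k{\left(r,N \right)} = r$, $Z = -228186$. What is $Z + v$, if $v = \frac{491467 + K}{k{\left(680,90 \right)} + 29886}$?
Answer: $- \frac{6975863155}{30566} \approx -2.2822 \cdot 10^{5}$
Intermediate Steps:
$v = - \frac{1129879}{30566}$ ($v = \frac{491467 - 1621346}{680 + 29886} = - \frac{1129879}{30566} \approx -36.965$)
$Z + v = -228186 - \frac{1129879}{30566} = - \frac{6975863155}{30566}$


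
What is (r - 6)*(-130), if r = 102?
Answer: -12480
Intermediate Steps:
(r - 6)*(-130) = (102 - 6)*(-130) = 96*(-130) = -12480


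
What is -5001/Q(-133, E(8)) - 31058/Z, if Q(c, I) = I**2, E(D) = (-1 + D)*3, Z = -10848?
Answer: -751005/88592 ≈ -8.4771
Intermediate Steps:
E(D) = -3 + 3*D
-5001/Q(-133, E(8)) - 31058/Z = -5001/(-3 + 3*8)**2 - 31058/(-10848) = -5001/(-3 + 24)**2 - 31058*(-1/10848) = -5001/(21**2) + 15529/5424 = -5001/441 + 15529/5424 = -5001*1/441 + 15529/5424 = -1667/147 + 15529/5424 = -751005/88592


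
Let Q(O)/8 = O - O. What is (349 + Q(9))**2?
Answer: 121801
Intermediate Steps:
Q(O) = 0 (Q(O) = 8*(O - O) = 8*0 = 0)
(349 + Q(9))**2 = (349 + 0)**2 = 349**2 = 121801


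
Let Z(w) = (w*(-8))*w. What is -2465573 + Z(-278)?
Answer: -3083845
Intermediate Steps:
Z(w) = -8*w**2 (Z(w) = (-8*w)*w = -8*w**2)
-2465573 + Z(-278) = -2465573 - 8*(-278)**2 = -2465573 - 8*77284 = -2465573 - 618272 = -3083845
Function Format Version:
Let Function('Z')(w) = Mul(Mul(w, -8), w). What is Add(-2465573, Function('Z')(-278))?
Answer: -3083845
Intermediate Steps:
Function('Z')(w) = Mul(-8, Pow(w, 2)) (Function('Z')(w) = Mul(Mul(-8, w), w) = Mul(-8, Pow(w, 2)))
Add(-2465573, Function('Z')(-278)) = Add(-2465573, Mul(-8, Pow(-278, 2))) = Add(-2465573, Mul(-8, 77284)) = Add(-2465573, -618272) = -3083845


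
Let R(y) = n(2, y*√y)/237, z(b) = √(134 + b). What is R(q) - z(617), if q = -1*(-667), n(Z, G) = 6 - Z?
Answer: 4/237 - √751 ≈ -27.388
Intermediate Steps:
q = 667
R(y) = 4/237 (R(y) = (6 - 1*2)/237 = (6 - 2)*(1/237) = 4*(1/237) = 4/237)
R(q) - z(617) = 4/237 - √(134 + 617) = 4/237 - √751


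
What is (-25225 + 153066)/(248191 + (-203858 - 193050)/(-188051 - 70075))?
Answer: 2357077569/4576067641 ≈ 0.51509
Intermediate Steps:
(-25225 + 153066)/(248191 + (-203858 - 193050)/(-188051 - 70075)) = 127841/(248191 - 396908/(-258126)) = 127841/(248191 - 396908*(-1/258126)) = 127841/(248191 + 198454/129063) = 127841/(32032473487/129063) = 127841*(129063/32032473487) = 2357077569/4576067641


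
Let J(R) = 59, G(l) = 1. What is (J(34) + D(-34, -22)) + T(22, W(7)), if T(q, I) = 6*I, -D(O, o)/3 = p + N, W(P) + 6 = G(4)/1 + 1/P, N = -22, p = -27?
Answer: 1238/7 ≈ 176.86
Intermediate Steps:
W(P) = -5 + 1/P (W(P) = -6 + (1/1 + 1/P) = -6 + (1*1 + 1/P) = -6 + (1 + 1/P) = -5 + 1/P)
D(O, o) = 147 (D(O, o) = -3*(-27 - 22) = -3*(-49) = 147)
(J(34) + D(-34, -22)) + T(22, W(7)) = (59 + 147) + 6*(-5 + 1/7) = 206 + 6*(-5 + 1/7) = 206 + 6*(-34/7) = 206 - 204/7 = 1238/7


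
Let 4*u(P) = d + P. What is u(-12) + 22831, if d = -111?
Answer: 91201/4 ≈ 22800.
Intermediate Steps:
u(P) = -111/4 + P/4 (u(P) = (-111 + P)/4 = -111/4 + P/4)
u(-12) + 22831 = (-111/4 + (¼)*(-12)) + 22831 = (-111/4 - 3) + 22831 = -123/4 + 22831 = 91201/4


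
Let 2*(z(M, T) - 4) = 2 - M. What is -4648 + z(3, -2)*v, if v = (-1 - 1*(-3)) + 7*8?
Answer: -4445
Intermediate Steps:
z(M, T) = 5 - M/2 (z(M, T) = 4 + (2 - M)/2 = 4 + (1 - M/2) = 5 - M/2)
v = 58 (v = (-1 + 3) + 56 = 2 + 56 = 58)
-4648 + z(3, -2)*v = -4648 + (5 - ½*3)*58 = -4648 + (5 - 3/2)*58 = -4648 + (7/2)*58 = -4648 + 203 = -4445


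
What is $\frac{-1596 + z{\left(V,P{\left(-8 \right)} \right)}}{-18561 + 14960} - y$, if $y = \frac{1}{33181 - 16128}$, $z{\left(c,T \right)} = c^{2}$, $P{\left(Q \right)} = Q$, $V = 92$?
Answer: $- \frac{117123605}{61407853} \approx -1.9073$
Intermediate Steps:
$y = \frac{1}{17053} \approx 5.8641 \cdot 10^{-5}$
$\frac{-1596 + z{\left(V,P{\left(-8 \right)} \right)}}{-18561 + 14960} - y = \frac{-1596 + 92^{2}}{-18561 + 14960} - \frac{1}{17053} = \frac{-1596 + 8464}{-3601} - \frac{1}{17053} = 6868 \left(- \frac{1}{3601}\right) - \frac{1}{17053} = - \frac{6868}{3601} - \frac{1}{17053} = - \frac{117123605}{61407853}$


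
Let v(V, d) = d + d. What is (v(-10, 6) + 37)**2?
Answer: 2401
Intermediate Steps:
v(V, d) = 2*d
(v(-10, 6) + 37)**2 = (2*6 + 37)**2 = (12 + 37)**2 = 49**2 = 2401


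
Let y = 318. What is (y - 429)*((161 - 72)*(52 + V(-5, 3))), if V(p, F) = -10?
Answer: -414918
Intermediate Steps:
(y - 429)*((161 - 72)*(52 + V(-5, 3))) = (318 - 429)*((161 - 72)*(52 - 10)) = -9879*42 = -111*3738 = -414918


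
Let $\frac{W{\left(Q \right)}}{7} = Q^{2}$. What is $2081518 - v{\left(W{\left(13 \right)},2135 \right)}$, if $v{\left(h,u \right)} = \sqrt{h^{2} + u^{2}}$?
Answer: $2081518 - 7 \sqrt{121586} \approx 2.0791 \cdot 10^{6}$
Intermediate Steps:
$W{\left(Q \right)} = 7 Q^{2}$
$2081518 - v{\left(W{\left(13 \right)},2135 \right)} = 2081518 - \sqrt{\left(7 \cdot 13^{2}\right)^{2} + 2135^{2}} = 2081518 - \sqrt{\left(7 \cdot 169\right)^{2} + 4558225} = 2081518 - \sqrt{1183^{2} + 4558225} = 2081518 - \sqrt{1399489 + 4558225} = 2081518 - \sqrt{5957714} = 2081518 - 7 \sqrt{121586}$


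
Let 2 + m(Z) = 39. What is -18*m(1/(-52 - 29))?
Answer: -666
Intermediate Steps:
m(Z) = 37 (m(Z) = -2 + 39 = 37)
-18*m(1/(-52 - 29)) = -18*37 = -666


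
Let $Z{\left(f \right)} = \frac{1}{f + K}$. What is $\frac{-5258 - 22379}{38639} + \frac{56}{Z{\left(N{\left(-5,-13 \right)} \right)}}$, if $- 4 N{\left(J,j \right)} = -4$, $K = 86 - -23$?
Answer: $\frac{237988603}{38639} \approx 6159.3$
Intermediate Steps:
$K = 109$ ($K = 86 + 23 = 109$)
$N{\left(J,j \right)} = 1$ ($N{\left(J,j \right)} = \left(- \frac{1}{4}\right) \left(-4\right) = 1$)
$Z{\left(f \right)} = \frac{1}{109 + f}$ ($Z{\left(f \right)} = \frac{1}{f + 109} = \frac{1}{109 + f}$)
$\frac{-5258 - 22379}{38639} + \frac{56}{Z{\left(N{\left(-5,-13 \right)} \right)}} = \frac{-5258 - 22379}{38639} + \frac{56}{\frac{1}{109 + 1}} = \left(-5258 - 22379\right) \frac{1}{38639} + \frac{56}{\frac{1}{110}} = \left(-27637\right) \frac{1}{38639} + 56 \frac{1}{\frac{1}{110}} = - \frac{27637}{38639} + 56 \cdot 110 = - \frac{27637}{38639} + 6160 = \frac{237988603}{38639}$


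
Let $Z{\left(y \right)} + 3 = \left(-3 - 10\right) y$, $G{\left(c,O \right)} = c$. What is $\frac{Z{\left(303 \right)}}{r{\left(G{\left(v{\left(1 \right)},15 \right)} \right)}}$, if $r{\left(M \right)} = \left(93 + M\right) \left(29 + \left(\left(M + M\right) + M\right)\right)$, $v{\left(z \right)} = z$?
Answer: $- \frac{1971}{1504} \approx -1.3105$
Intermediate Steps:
$Z{\left(y \right)} = -3 - 13 y$ ($Z{\left(y \right)} = -3 + \left(-3 - 10\right) y = -3 - 13 y$)
$r{\left(M \right)} = \left(29 + 3 M\right) \left(93 + M\right)$ ($r{\left(M \right)} = \left(93 + M\right) \left(29 + \left(2 M + M\right)\right) = \left(93 + M\right) \left(29 + 3 M\right) = \left(29 + 3 M\right) \left(93 + M\right)$)
$\frac{Z{\left(303 \right)}}{r{\left(G{\left(v{\left(1 \right)},15 \right)} \right)}} = \frac{-3 - 3939}{2697 + 3 \cdot 1^{2} + 308 \cdot 1} = \frac{-3 - 3939}{2697 + 3 \cdot 1 + 308} = - \frac{3942}{2697 + 3 + 308} = - \frac{3942}{3008} = \left(-3942\right) \frac{1}{3008} = - \frac{1971}{1504}$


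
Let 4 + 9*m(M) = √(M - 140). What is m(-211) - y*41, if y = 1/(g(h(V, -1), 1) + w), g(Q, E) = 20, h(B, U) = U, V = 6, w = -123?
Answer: -43/927 + I*√39/3 ≈ -0.046386 + 2.0817*I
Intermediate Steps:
y = -1/103 (y = 1/(20 - 123) = 1/(-103) = -1/103 ≈ -0.0097087)
m(M) = -4/9 + √(-140 + M)/9 (m(M) = -4/9 + √(M - 140)/9 = -4/9 + √(-140 + M)/9)
m(-211) - y*41 = (-4/9 + √(-140 - 211)/9) - (-1)*41/103 = (-4/9 + √(-351)/9) - 1*(-41/103) = (-4/9 + (3*I*√39)/9) + 41/103 = (-4/9 + I*√39/3) + 41/103 = -43/927 + I*√39/3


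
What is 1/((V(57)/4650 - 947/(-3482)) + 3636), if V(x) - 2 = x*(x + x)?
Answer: 323826/1177972067 ≈ 0.00027490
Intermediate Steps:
V(x) = 2 + 2*x² (V(x) = 2 + x*(x + x) = 2 + x*(2*x) = 2 + 2*x²)
1/((V(57)/4650 - 947/(-3482)) + 3636) = 1/(((2 + 2*57²)/4650 - 947/(-3482)) + 3636) = 1/(((2 + 2*3249)*(1/4650) - 947*(-1/3482)) + 3636) = 1/(((2 + 6498)*(1/4650) + 947/3482) + 3636) = 1/((6500*(1/4650) + 947/3482) + 3636) = 1/((130/93 + 947/3482) + 3636) = 1/(540731/323826 + 3636) = 1/(1177972067/323826) = 323826/1177972067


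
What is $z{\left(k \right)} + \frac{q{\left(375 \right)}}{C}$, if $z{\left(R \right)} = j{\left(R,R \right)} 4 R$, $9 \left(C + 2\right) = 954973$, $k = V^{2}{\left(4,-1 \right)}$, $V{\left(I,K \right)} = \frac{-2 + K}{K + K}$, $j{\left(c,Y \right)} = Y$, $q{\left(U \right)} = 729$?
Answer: $\frac{77377599}{3819820} \approx 20.257$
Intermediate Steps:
$V{\left(I,K \right)} = \frac{-2 + K}{2 K}$
$k = \frac{9}{4}$ ($k = \left(\frac{-2 - 1}{2 \left(-1\right)}\right)^{2} = \left(\frac{1}{2} \left(-1\right) \left(-3\right)\right)^{2} = \left(\frac{3}{2}\right)^{2} = \frac{9}{4} \approx 2.25$)
$C = \frac{954955}{9}$ ($C = -2 + \frac{1}{9} \cdot 954973 = -2 + \frac{954973}{9} = \frac{954955}{9} \approx 1.0611 \cdot 10^{5}$)
$z{\left(R \right)} = 4 R^{2}$ ($z{\left(R \right)} = R 4 R = 4 R R = 4 R^{2}$)
$z{\left(k \right)} + \frac{q{\left(375 \right)}}{C} = 4 \left(\frac{9}{4}\right)^{2} + \frac{729}{\frac{954955}{9}} = 4 \cdot \frac{81}{16} + 729 \cdot \frac{9}{954955} = \frac{81}{4} + \frac{6561}{954955} = \frac{77377599}{3819820}$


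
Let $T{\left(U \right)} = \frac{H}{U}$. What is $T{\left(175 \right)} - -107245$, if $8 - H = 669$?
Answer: $\frac{18767214}{175} \approx 1.0724 \cdot 10^{5}$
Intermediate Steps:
$H = -661$ ($H = 8 - 669 = -661$)
$T{\left(U \right)} = - \frac{661}{U}$
$T{\left(175 \right)} - -107245 = - \frac{661}{175} - -107245 = \left(-661\right) \frac{1}{175} + 107245 = - \frac{661}{175} + 107245 = \frac{18767214}{175}$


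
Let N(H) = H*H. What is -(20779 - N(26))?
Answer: -20103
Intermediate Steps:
N(H) = H**2
-(20779 - N(26)) = -(20779 - 1*26**2) = -(20779 - 1*676) = -(20779 - 676) = -1*20103 = -20103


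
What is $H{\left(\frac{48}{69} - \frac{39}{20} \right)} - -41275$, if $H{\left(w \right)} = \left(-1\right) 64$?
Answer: $41211$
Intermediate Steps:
$H{\left(w \right)} = -64$
$H{\left(\frac{48}{69} - \frac{39}{20} \right)} - -41275 = -64 - -41275 = -64 + 41275 = 41211$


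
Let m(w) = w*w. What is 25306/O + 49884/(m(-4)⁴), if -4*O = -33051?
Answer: 2070633037/541507584 ≈ 3.8238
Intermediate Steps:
O = 33051/4 (O = -¼*(-33051) = 33051/4 ≈ 8262.8)
m(w) = w²
25306/O + 49884/(m(-4)⁴) = 25306/(33051/4) + 49884/(((-4)²)⁴) = 25306*(4/33051) + 49884/(16⁴) = 101224/33051 + 49884/65536 = 101224/33051 + 49884*(1/65536) = 101224/33051 + 12471/16384 = 2070633037/541507584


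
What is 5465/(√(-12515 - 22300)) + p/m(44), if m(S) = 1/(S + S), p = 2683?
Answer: 236104 - 1093*I*√34815/6963 ≈ 2.361e+5 - 29.289*I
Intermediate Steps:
m(S) = 1/(2*S)
5465/(√(-12515 - 22300)) + p/m(44) = 5465/(√(-12515 - 22300)) + 2683/(((½)/44)) = 5465/(√(-34815)) + 2683/(((½)*(1/44))) = 5465/((I*√34815)) + 2683/(1/88) = 5465*(-I*√34815/34815) + 2683*88 = -1093*I*√34815/6963 + 236104 = 236104 - 1093*I*√34815/6963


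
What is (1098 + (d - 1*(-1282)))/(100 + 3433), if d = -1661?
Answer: 719/3533 ≈ 0.20351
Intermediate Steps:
(1098 + (d - 1*(-1282)))/(100 + 3433) = (1098 + (-1661 - 1*(-1282)))/(100 + 3433) = (1098 + (-1661 + 1282))/3533 = (1098 - 379)*(1/3533) = 719*(1/3533) = 719/3533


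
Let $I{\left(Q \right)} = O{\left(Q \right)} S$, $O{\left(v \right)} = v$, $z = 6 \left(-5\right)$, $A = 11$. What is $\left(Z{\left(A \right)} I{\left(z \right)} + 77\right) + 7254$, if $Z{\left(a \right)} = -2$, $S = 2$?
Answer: $7451$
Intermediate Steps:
$z = -30$
$I{\left(Q \right)} = 2 Q$ ($I{\left(Q \right)} = Q 2 = 2 Q$)
$\left(Z{\left(A \right)} I{\left(z \right)} + 77\right) + 7254 = \left(- 2 \cdot 2 \left(-30\right) + 77\right) + 7254 = \left(\left(-2\right) \left(-60\right) + 77\right) + 7254 = \left(120 + 77\right) + 7254 = 197 + 7254 = 7451$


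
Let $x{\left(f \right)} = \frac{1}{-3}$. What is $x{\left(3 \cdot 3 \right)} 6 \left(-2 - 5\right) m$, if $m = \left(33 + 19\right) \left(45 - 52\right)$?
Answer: $-5096$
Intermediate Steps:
$x{\left(f \right)} = - \frac{1}{3}$
$m = -364$ ($m = 52 \left(-7\right) = -364$)
$x{\left(3 \cdot 3 \right)} 6 \left(-2 - 5\right) m = - \frac{6 \left(-2 - 5\right) \left(-364\right)}{3} = - \frac{6 \left(-7\right) \left(-364\right)}{3} = - \frac{\left(-42\right) \left(-364\right)}{3} = \left(- \frac{1}{3}\right) 15288 = -5096$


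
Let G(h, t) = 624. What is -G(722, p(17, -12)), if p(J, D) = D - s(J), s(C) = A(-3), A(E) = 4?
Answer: -624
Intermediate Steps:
s(C) = 4
p(J, D) = -4 + D (p(J, D) = D - 1*4 = D - 4 = -4 + D)
-G(722, p(17, -12)) = -1*624 = -624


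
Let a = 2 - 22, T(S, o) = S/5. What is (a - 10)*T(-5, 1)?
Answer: 30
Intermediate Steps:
T(S, o) = S/5 (T(S, o) = S*(1/5) = S/5)
a = -20
(a - 10)*T(-5, 1) = (-20 - 10)*((1/5)*(-5)) = -30*(-1) = 30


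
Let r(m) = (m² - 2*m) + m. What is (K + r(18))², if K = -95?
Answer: 44521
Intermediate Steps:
r(m) = m² - m
(K + r(18))² = (-95 + 18*(-1 + 18))² = (-95 + 18*17)² = (-95 + 306)² = 211² = 44521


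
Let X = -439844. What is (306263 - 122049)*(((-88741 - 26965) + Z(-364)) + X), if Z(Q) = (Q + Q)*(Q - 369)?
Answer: -4039076164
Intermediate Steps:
Z(Q) = 2*Q*(-369 + Q) (Z(Q) = (2*Q)*(-369 + Q) = 2*Q*(-369 + Q))
(306263 - 122049)*(((-88741 - 26965) + Z(-364)) + X) = (306263 - 122049)*(((-88741 - 26965) + 2*(-364)*(-369 - 364)) - 439844) = 184214*((-115706 + 2*(-364)*(-733)) - 439844) = 184214*((-115706 + 533624) - 439844) = 184214*(417918 - 439844) = 184214*(-21926) = -4039076164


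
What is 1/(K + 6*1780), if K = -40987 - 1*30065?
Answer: -1/60372 ≈ -1.6564e-5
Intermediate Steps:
K = -71052 (K = -40987 - 30065 = -71052)
1/(K + 6*1780) = 1/(-71052 + 6*1780) = 1/(-71052 + 10680) = 1/(-60372) = -1/60372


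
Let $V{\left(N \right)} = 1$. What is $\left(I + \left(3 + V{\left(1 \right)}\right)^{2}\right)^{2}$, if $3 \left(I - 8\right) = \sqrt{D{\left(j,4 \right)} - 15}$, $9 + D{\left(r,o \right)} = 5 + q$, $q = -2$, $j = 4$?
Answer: $\frac{\left(72 + i \sqrt{21}\right)^{2}}{9} \approx 573.67 + 73.321 i$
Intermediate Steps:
$D{\left(r,o \right)} = -6$ ($D{\left(r,o \right)} = -9 + \left(5 - 2\right) = -9 + 3 = -6$)
$I = 8 + \frac{i \sqrt{21}}{3}$ ($I = 8 + \frac{\sqrt{-6 - 15}}{3} = 8 + \frac{\sqrt{-21}}{3} = 8 + \frac{i \sqrt{21}}{3} \approx 8.0 + 1.5275 i$)
$\left(I + \left(3 + V{\left(1 \right)}\right)^{2}\right)^{2} = \left(\left(8 + \frac{i \sqrt{21}}{3}\right) + \left(3 + 1\right)^{2}\right)^{2} = \left(\left(8 + \frac{i \sqrt{21}}{3}\right) + 4^{2}\right)^{2} = \left(\left(8 + \frac{i \sqrt{21}}{3}\right) + 16\right)^{2} = \left(24 + \frac{i \sqrt{21}}{3}\right)^{2}$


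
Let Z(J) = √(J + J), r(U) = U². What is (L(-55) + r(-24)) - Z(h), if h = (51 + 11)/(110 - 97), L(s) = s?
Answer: 521 - 2*√403/13 ≈ 517.91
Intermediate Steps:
h = 62/13 ≈ 4.7692
Z(J) = √2*√J (Z(J) = √(2*J) = √2*√J)
(L(-55) + r(-24)) - Z(h) = (-55 + (-24)²) - √2*√(62/13) = (-55 + 576) - √2*√806/13 = 521 - 2*√403/13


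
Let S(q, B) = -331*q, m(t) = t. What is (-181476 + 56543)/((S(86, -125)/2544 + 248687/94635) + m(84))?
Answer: -5012966608920/3026983463 ≈ -1656.1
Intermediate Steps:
(-181476 + 56543)/((S(86, -125)/2544 + 248687/94635) + m(84)) = (-181476 + 56543)/((-331*86/2544 + 248687/94635) + 84) = -124933/((-28466*1/2544 + 248687*(1/94635)) + 84) = -124933/((-14233/1272 + 248687/94635) + 84) = -124933/(-343536697/40125240 + 84) = -124933/3026983463/40125240 = -124933*40125240/3026983463 = -5012966608920/3026983463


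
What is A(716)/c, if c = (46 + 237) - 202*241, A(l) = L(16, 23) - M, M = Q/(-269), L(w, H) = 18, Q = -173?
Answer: -4669/13019331 ≈ -0.00035862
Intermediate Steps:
M = 173/269 (M = -173/(-269) = -173*(-1/269) = 173/269 ≈ 0.64312)
A(l) = 4669/269 (A(l) = 18 - 1*173/269 = 18 - 173/269 = 4669/269)
c = -48399 (c = 283 - 48682 = -48399)
A(716)/c = (4669/269)/(-48399) = (4669/269)*(-1/48399) = -4669/13019331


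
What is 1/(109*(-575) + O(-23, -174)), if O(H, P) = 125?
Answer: -1/62550 ≈ -1.5987e-5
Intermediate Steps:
1/(109*(-575) + O(-23, -174)) = 1/(109*(-575) + 125) = 1/(-62675 + 125) = 1/(-62550) = -1/62550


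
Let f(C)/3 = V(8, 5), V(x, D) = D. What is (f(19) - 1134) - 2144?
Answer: -3263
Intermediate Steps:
f(C) = 15 (f(C) = 3*5 = 15)
(f(19) - 1134) - 2144 = (15 - 1134) - 2144 = -1119 - 2144 = -3263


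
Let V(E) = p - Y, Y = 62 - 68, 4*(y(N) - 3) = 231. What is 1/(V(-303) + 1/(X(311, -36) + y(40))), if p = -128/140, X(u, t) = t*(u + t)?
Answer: 1377495/7005406 ≈ 0.19663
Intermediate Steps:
y(N) = 243/4 (y(N) = 3 + (¼)*231 = 3 + 231/4 = 243/4)
Y = -6
X(u, t) = t*(t + u)
p = -32/35 (p = -128*1/140 = -32/35 ≈ -0.91429)
V(E) = 178/35 (V(E) = -32/35 - 1*(-6) = -32/35 + 6 = 178/35)
1/(V(-303) + 1/(X(311, -36) + y(40))) = 1/(178/35 + 1/(-36*(-36 + 311) + 243/4)) = 1/(178/35 + 1/(-36*275 + 243/4)) = 1/(178/35 + 1/(-9900 + 243/4)) = 1/(178/35 + 1/(-39357/4)) = 1/(178/35 - 4/39357) = 1/(7005406/1377495) = 1377495/7005406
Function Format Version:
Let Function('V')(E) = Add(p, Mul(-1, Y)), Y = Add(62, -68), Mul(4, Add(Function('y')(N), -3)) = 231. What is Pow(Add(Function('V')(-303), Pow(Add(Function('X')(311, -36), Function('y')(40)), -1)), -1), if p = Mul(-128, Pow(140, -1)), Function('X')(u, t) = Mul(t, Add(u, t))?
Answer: Rational(1377495, 7005406) ≈ 0.19663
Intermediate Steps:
Function('y')(N) = Rational(243, 4) (Function('y')(N) = Add(3, Mul(Rational(1, 4), 231)) = Add(3, Rational(231, 4)) = Rational(243, 4))
Y = -6
Function('X')(u, t) = Mul(t, Add(t, u))
p = Rational(-32, 35) (p = Mul(-128, Rational(1, 140)) = Rational(-32, 35) ≈ -0.91429)
Function('V')(E) = Rational(178, 35) (Function('V')(E) = Add(Rational(-32, 35), Mul(-1, -6)) = Add(Rational(-32, 35), 6) = Rational(178, 35))
Pow(Add(Function('V')(-303), Pow(Add(Function('X')(311, -36), Function('y')(40)), -1)), -1) = Pow(Add(Rational(178, 35), Pow(Add(Mul(-36, Add(-36, 311)), Rational(243, 4)), -1)), -1) = Pow(Add(Rational(178, 35), Pow(Add(Mul(-36, 275), Rational(243, 4)), -1)), -1) = Pow(Add(Rational(178, 35), Pow(Add(-9900, Rational(243, 4)), -1)), -1) = Pow(Add(Rational(178, 35), Pow(Rational(-39357, 4), -1)), -1) = Pow(Add(Rational(178, 35), Rational(-4, 39357)), -1) = Pow(Rational(7005406, 1377495), -1) = Rational(1377495, 7005406)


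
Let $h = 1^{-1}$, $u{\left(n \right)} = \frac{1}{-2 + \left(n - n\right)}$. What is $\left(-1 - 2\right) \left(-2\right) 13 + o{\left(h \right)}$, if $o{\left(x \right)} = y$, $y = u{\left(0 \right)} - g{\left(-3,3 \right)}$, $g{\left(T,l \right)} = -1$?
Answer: $\frac{157}{2} \approx 78.5$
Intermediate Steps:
$u{\left(n \right)} = - \frac{1}{2}$ ($u{\left(n \right)} = \frac{1}{-2 + 0} = \frac{1}{-2} = - \frac{1}{2}$)
$h = 1$
$y = \frac{1}{2}$ ($y = - \frac{1}{2} - -1 = - \frac{1}{2} + 1 = \frac{1}{2} \approx 0.5$)
$o{\left(x \right)} = \frac{1}{2}$
$\left(-1 - 2\right) \left(-2\right) 13 + o{\left(h \right)} = \left(-1 - 2\right) \left(-2\right) 13 + \frac{1}{2} = \left(-3\right) \left(-2\right) 13 + \frac{1}{2} = 6 \cdot 13 + \frac{1}{2} = 78 + \frac{1}{2} = \frac{157}{2}$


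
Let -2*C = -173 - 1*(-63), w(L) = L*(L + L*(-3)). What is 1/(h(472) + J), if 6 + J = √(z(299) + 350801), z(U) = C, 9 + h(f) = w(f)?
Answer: -445583/198543859033 - 6*√9746/198543859033 ≈ -2.2472e-6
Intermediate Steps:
w(L) = -2*L² (w(L) = L*(L - 3*L) = L*(-2*L) = -2*L²)
C = 55 (C = -(-173 - 1*(-63))/2 = -(-173 + 63)/2 = -½*(-110) = 55)
h(f) = -9 - 2*f²
z(U) = 55
J = -6 + 6*√9746 (J = -6 + √(55 + 350801) = -6 + √350856 = -6 + 6*√9746 ≈ 586.33)
1/(h(472) + J) = 1/((-9 - 2*472²) + (-6 + 6*√9746)) = 1/((-9 - 2*222784) + (-6 + 6*√9746)) = 1/((-9 - 445568) + (-6 + 6*√9746)) = 1/(-445577 + (-6 + 6*√9746)) = 1/(-445583 + 6*√9746)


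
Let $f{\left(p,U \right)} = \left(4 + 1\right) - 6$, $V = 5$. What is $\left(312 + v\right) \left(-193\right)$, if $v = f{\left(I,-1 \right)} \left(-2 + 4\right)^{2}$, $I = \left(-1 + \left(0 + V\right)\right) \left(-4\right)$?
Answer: $-59444$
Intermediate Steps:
$I = -16$ ($I = \left(-1 + \left(0 + 5\right)\right) \left(-4\right) = \left(-1 + 5\right) \left(-4\right) = 4 \left(-4\right) = -16$)
$f{\left(p,U \right)} = -1$ ($f{\left(p,U \right)} = 5 - 6 = -1$)
$v = -4$ ($v = - \left(-2 + 4\right)^{2} = - 2^{2} = \left(-1\right) 4 = -4$)
$\left(312 + v\right) \left(-193\right) = \left(312 - 4\right) \left(-193\right) = 308 \left(-193\right) = -59444$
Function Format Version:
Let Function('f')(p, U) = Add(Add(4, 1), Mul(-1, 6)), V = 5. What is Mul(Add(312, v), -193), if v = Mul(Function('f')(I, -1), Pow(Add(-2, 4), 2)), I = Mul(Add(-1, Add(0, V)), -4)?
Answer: -59444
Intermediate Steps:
I = -16 (I = Mul(Add(-1, Add(0, 5)), -4) = Mul(Add(-1, 5), -4) = Mul(4, -4) = -16)
Function('f')(p, U) = -1 (Function('f')(p, U) = Add(5, -6) = -1)
v = -4 (v = Mul(-1, Pow(Add(-2, 4), 2)) = Mul(-1, Pow(2, 2)) = Mul(-1, 4) = -4)
Mul(Add(312, v), -193) = Mul(Add(312, -4), -193) = Mul(308, -193) = -59444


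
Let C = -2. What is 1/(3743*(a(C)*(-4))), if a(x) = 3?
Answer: -1/44916 ≈ -2.2264e-5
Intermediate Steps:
1/(3743*(a(C)*(-4))) = 1/(3743*(3*(-4))) = 1/(3743*(-12)) = 1/(-44916) = -1/44916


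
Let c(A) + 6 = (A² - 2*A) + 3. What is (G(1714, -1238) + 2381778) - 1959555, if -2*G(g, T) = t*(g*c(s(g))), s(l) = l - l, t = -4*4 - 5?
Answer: 368232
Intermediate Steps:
t = -21 (t = -16 - 5 = -21)
s(l) = 0
c(A) = -3 + A² - 2*A (c(A) = -6 + ((A² - 2*A) + 3) = -6 + (3 + A² - 2*A) = -3 + A² - 2*A)
G(g, T) = -63*g/2 (G(g, T) = -(-21)*g*(-3 + 0² - 2*0)/2 = -(-21)*g*(-3 + 0 + 0)/2 = -(-21)*g*(-3)/2 = -(-21)*(-3*g)/2 = -63*g/2)
(G(1714, -1238) + 2381778) - 1959555 = (-63/2*1714 + 2381778) - 1959555 = (-53991 + 2381778) - 1959555 = 2327787 - 1959555 = 368232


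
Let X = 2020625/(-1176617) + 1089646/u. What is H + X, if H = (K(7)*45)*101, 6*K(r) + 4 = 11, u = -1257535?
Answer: 15683904806368561/2959274118190 ≈ 5299.9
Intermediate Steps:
K(r) = 7/6 (K(r) = -2/3 + (1/6)*11 = -2/3 + 11/6 = 7/6)
X = -3823102666957/1479637059095 (X = 2020625/(-1176617) + 1089646/(-1257535) = 2020625*(-1/1176617) + 1089646*(-1/1257535) = -2020625/1176617 - 1089646/1257535 = -3823102666957/1479637059095 ≈ -2.5838)
H = 10605/2 (H = ((7/6)*45)*101 = (105/2)*101 = 10605/2 ≈ 5302.5)
H + X = 10605/2 - 3823102666957/1479637059095 = 15683904806368561/2959274118190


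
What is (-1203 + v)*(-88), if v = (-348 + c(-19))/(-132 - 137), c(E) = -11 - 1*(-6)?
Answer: 28446352/269 ≈ 1.0575e+5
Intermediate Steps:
c(E) = -5 (c(E) = -11 + 6 = -5)
v = 353/269 (v = (-348 - 5)/(-132 - 137) = -353/(-269) = -353*(-1/269) = 353/269 ≈ 1.3123)
(-1203 + v)*(-88) = (-1203 + 353/269)*(-88) = -323254/269*(-88) = 28446352/269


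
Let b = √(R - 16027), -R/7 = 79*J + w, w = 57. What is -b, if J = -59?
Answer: -√16201 ≈ -127.28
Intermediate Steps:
R = 32228 (R = -7*(79*(-59) + 57) = -7*(-4661 + 57) = -7*(-4604) = 32228)
b = √16201 (b = √(32228 - 16027) = √16201 ≈ 127.28)
-b = -√16201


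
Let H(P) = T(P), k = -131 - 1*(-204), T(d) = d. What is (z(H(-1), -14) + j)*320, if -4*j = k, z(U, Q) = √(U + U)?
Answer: -5840 + 320*I*√2 ≈ -5840.0 + 452.55*I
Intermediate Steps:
k = 73 (k = -131 + 204 = 73)
H(P) = P
z(U, Q) = √2*√U (z(U, Q) = √(2*U) = √2*√U)
j = -73/4 (j = -¼*73 = -73/4 ≈ -18.250)
(z(H(-1), -14) + j)*320 = (√2*√(-1) - 73/4)*320 = (√2*I - 73/4)*320 = (I*√2 - 73/4)*320 = (-73/4 + I*√2)*320 = -5840 + 320*I*√2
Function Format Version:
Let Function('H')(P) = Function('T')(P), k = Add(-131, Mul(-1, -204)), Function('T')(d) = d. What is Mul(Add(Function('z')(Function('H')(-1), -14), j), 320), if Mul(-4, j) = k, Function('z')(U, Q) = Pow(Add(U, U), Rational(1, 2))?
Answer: Add(-5840, Mul(320, I, Pow(2, Rational(1, 2)))) ≈ Add(-5840.0, Mul(452.55, I))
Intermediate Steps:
k = 73 (k = Add(-131, 204) = 73)
Function('H')(P) = P
Function('z')(U, Q) = Mul(Pow(2, Rational(1, 2)), Pow(U, Rational(1, 2))) (Function('z')(U, Q) = Pow(Mul(2, U), Rational(1, 2)) = Mul(Pow(2, Rational(1, 2)), Pow(U, Rational(1, 2))))
j = Rational(-73, 4) (j = Mul(Rational(-1, 4), 73) = Rational(-73, 4) ≈ -18.250)
Mul(Add(Function('z')(Function('H')(-1), -14), j), 320) = Mul(Add(Mul(Pow(2, Rational(1, 2)), Pow(-1, Rational(1, 2))), Rational(-73, 4)), 320) = Mul(Add(Mul(Pow(2, Rational(1, 2)), I), Rational(-73, 4)), 320) = Mul(Add(Mul(I, Pow(2, Rational(1, 2))), Rational(-73, 4)), 320) = Mul(Add(Rational(-73, 4), Mul(I, Pow(2, Rational(1, 2)))), 320) = Add(-5840, Mul(320, I, Pow(2, Rational(1, 2))))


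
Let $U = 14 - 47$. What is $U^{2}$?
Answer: $1089$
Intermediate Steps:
$U = -33$ ($U = 14 - 47 = -33$)
$U^{2} = \left(-33\right)^{2} = 1089$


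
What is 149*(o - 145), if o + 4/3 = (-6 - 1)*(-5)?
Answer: -49766/3 ≈ -16589.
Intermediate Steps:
o = 101/3 (o = -4/3 + (-6 - 1)*(-5) = -4/3 - 7*(-5) = -4/3 + 35 = 101/3 ≈ 33.667)
149*(o - 145) = 149*(101/3 - 145) = 149*(-334/3) = -49766/3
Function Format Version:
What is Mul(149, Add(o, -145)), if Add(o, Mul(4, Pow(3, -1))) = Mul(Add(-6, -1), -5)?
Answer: Rational(-49766, 3) ≈ -16589.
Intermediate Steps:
o = Rational(101, 3) (o = Add(Rational(-4, 3), Mul(Add(-6, -1), -5)) = Add(Rational(-4, 3), Mul(-7, -5)) = Add(Rational(-4, 3), 35) = Rational(101, 3) ≈ 33.667)
Mul(149, Add(o, -145)) = Mul(149, Add(Rational(101, 3), -145)) = Mul(149, Rational(-334, 3)) = Rational(-49766, 3)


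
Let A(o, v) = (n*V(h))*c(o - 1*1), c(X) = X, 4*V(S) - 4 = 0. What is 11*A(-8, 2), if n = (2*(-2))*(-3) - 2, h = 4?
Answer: -990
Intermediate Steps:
V(S) = 1 (V(S) = 1 + (¼)*0 = 1 + 0 = 1)
n = 10 (n = -4*(-3) - 2 = 12 - 2 = 10)
A(o, v) = -10 + 10*o (A(o, v) = (10*1)*(o - 1*1) = 10*(o - 1) = 10*(-1 + o) = -10 + 10*o)
11*A(-8, 2) = 11*(-10 + 10*(-8)) = 11*(-10 - 80) = 11*(-90) = -990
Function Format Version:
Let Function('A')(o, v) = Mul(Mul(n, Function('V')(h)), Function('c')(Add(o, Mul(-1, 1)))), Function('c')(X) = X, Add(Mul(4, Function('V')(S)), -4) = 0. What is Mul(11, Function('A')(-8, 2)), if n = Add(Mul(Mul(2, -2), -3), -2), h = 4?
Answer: -990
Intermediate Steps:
Function('V')(S) = 1 (Function('V')(S) = Add(1, Mul(Rational(1, 4), 0)) = Add(1, 0) = 1)
n = 10 (n = Add(Mul(-4, -3), -2) = Add(12, -2) = 10)
Function('A')(o, v) = Add(-10, Mul(10, o)) (Function('A')(o, v) = Mul(Mul(10, 1), Add(o, Mul(-1, 1))) = Mul(10, Add(o, -1)) = Mul(10, Add(-1, o)) = Add(-10, Mul(10, o)))
Mul(11, Function('A')(-8, 2)) = Mul(11, Add(-10, Mul(10, -8))) = Mul(11, Add(-10, -80)) = Mul(11, -90) = -990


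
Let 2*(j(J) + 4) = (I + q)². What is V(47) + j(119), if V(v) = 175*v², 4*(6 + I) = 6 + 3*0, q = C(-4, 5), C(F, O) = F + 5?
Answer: 3092617/8 ≈ 3.8658e+5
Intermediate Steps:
C(F, O) = 5 + F
q = 1 (q = 5 - 4 = 1)
I = -9/2 (I = -6 + (6 + 3*0)/4 = -6 + (6 + 0)/4 = -6 + (¼)*6 = -6 + 3/2 = -9/2 ≈ -4.5000)
j(J) = 17/8 (j(J) = -4 + (-9/2 + 1)²/2 = -4 + (-7/2)²/2 = -4 + (½)*(49/4) = -4 + 49/8 = 17/8)
V(47) + j(119) = 175*47² + 17/8 = 175*2209 + 17/8 = 386575 + 17/8 = 3092617/8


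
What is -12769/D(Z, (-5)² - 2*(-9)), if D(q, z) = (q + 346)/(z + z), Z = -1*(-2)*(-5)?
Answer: -549067/168 ≈ -3268.3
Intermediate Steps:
Z = -10 (Z = 2*(-5) = -10)
D(q, z) = (346 + q)/(2*z) (D(q, z) = (346 + q)/((2*z)) = (346 + q)*(1/(2*z)) = (346 + q)/(2*z))
-12769/D(Z, (-5)² - 2*(-9)) = -12769*2*((-5)² - 2*(-9))/(346 - 10) = -12769/((½)*336/(25 + 18)) = -12769/((½)*336/43) = -12769/((½)*(1/43)*336) = -12769/168/43 = -12769*43/168 = -549067/168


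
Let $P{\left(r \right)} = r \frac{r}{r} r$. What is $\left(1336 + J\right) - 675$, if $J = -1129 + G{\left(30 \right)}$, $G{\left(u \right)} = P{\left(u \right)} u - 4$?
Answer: $26528$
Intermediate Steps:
$P{\left(r \right)} = r^{2}$ ($P{\left(r \right)} = r 1 r = r r = r^{2}$)
$G{\left(u \right)} = -4 + u^{3}$ ($G{\left(u \right)} = u^{2} u - 4 = u^{3} - 4 = -4 + u^{3}$)
$J = 25867$ ($J = -1129 - \left(4 - 30^{3}\right) = -1129 + \left(-4 + 27000\right) = -1129 + 26996 = 25867$)
$\left(1336 + J\right) - 675 = \left(1336 + 25867\right) - 675 = 27203 - 675 = 26528$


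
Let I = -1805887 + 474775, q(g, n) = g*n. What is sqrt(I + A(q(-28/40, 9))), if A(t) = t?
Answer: I*sqrt(133111830)/10 ≈ 1153.7*I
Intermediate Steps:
I = -1331112
sqrt(I + A(q(-28/40, 9))) = sqrt(-1331112 - 28/40*9) = sqrt(-1331112 - 28*1/40*9) = sqrt(-1331112 - 7/10*9) = sqrt(-1331112 - 63/10) = sqrt(-13311183/10) = I*sqrt(133111830)/10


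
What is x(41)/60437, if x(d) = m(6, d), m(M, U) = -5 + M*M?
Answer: 31/60437 ≈ 0.00051293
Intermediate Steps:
m(M, U) = -5 + M²
x(d) = 31 (x(d) = -5 + 6² = -5 + 36 = 31)
x(41)/60437 = 31/60437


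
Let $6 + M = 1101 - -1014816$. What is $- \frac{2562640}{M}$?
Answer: $- \frac{2562640}{1015911} \approx -2.5225$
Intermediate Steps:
$M = 1015911$ ($M = -6 + \left(1101 - -1014816\right) = -6 + \left(1101 + 1014816\right) = -6 + 1015917 = 1015911$)
$- \frac{2562640}{M} = - \frac{2562640}{1015911}$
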